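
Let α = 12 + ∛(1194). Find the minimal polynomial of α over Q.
m_α(x) = x^3 - 36x^2 + 432x - 2922

Set β = α - 12 = ∛(1194), so β^3 = 1194. Then (α - 12)^3 - 1194 = 0, i.e. α is a root of g(x) = (x - 12)^3 - 1194 = x^3 - 36x^2 + 432x - 2922. Since g(x) = h(x - 12) where h(x) = x^3 - 1194, and h is irreducible over Q (because 1194 is not a perfect cube, so h has no rational root, and a monic cubic with no rational root is irreducible), g is also irreducible (irreducibility is preserved under the substitution x → x - 12). Hence m_α(x) = x^3 - 36x^2 + 432x - 2922.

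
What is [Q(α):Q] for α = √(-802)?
[Q(α):Q] = 2

[Q(α):Q] equals the degree of the minimal polynomial of α. Here α^2 = -802 and x^2 + 802 is irreducible (d = -802 is squarefree, ≠ 1, hence not a square), so deg(m_α) = 2. Thus [Q(α):Q] = 2.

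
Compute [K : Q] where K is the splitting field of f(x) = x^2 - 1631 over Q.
[K : Q] = 2

f(x) = x^2 - 1631 factors as (x - √1631)(x + √1631). The splitting field is K = Q(√1631). Since 1631 is squarefree and > 1, it is not a perfect square, so x^2 - 1631 is irreducible over Q and [Q(√1631) : Q] = 2. Hence [K : Q] = 2.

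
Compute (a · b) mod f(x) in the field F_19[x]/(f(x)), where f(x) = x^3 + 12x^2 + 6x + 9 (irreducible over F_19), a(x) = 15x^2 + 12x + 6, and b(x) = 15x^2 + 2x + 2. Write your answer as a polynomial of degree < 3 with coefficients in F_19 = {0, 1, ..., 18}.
a · b ≡ 3x^2 + 12x + 2 (mod f(x))

Multiply in F_19[x]: a(x)·b(x) = (15x^2 + 12x + 6)·(15x^2 + 2x + 2) = 16x^4 + x^3 + 11x^2 + 17x + 12. This has degree ≥ 3, so divide by f(x) over F_19: 16x^4 + x^3 + 11x^2 + 17x + 12 = (16x + 18)·(x^3 + 12x^2 + 6x + 9) + (3x^2 + 12x + 2). Hence a·b ≡ 3x^2 + 12x + 2 (mod f). (F_19[x]/(f) is a field with 19^3 = 6859 elements since f is irreducible of degree 3.)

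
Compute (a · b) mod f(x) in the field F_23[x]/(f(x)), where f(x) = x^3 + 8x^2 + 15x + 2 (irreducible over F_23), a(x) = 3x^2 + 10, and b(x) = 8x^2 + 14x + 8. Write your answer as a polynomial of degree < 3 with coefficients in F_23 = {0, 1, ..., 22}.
a · b ≡ x^2 + 19x + 12 (mod f(x))

Multiply in F_23[x]: a(x)·b(x) = (3x^2 + 10)·(8x^2 + 14x + 8) = x^4 + 19x^3 + 12x^2 + 2x + 11. This has degree ≥ 3, so divide by f(x) over F_23: x^4 + 19x^3 + 12x^2 + 2x + 11 = (x + 11)·(x^3 + 8x^2 + 15x + 2) + (x^2 + 19x + 12). Hence a·b ≡ x^2 + 19x + 12 (mod f). (F_23[x]/(f) is a field with 23^3 = 12167 elements since f is irreducible of degree 3.)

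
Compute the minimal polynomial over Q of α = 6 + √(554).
m_α(x) = x^2 - 12x - 518

From α - 6 = √(554), squaring gives (α - 6)^2 = 554, i.e. α^2 - 12α + 36 = 554, so α^2 - 12α - 518 = 0. The discriminant of x^2 - 12x - 518 is (-12)^2 - 4·(-518) = 144 + 2072 = 2216, and 4·(554) is not a perfect square in Q since 554 is squarefree and ≠ 1. Hence x^2 - 12x - 518 is irreducible over Q and is the minimal polynomial of α.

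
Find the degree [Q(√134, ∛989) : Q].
[Q(√134, ∛989) : Q] = 6

Let L = Q(√134, ∛989). Since Q(√134) ⊂ L and [Q(√134):Q] = 2, the tower law gives 2 | [L:Q]. Likewise Q(∛989) ⊂ L with [Q(∛989):Q] = 3 (because 989 is not a perfect cube), so 3 | [L:Q]. As gcd(2,3) = 1, [L:Q] is divisible by 6. Conversely L is generated over Q by √134 and ∛989, so [L:Q] ≤ 2·3 = 6. Therefore [Q(√134, ∛989) : Q] = 6.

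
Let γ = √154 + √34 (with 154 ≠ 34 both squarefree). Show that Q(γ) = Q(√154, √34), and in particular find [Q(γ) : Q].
[Q(γ) : Q] = 4 (equivalently, Q(γ) = Q(√154, √34))

Obviously Q(γ) ⊆ Q(√154, √34), and [Q(√154, √34):Q] = 4 (since 154, 34 are distinct squarefree integers > 1 with 5236 not a perfect square). To show equality we compute the minimal polynomial of γ. From γ = √154 + √34: γ^2 = 154 + 2√(5236) + 34 = 188 + 2√(5236), so γ^2 - 188 = 2√(5236); squaring, (γ^2 - 188)^2 = 4·5236, i.e. γ^4 - 376γ^2 + 35344 - 20944 = 0, i.e. γ^4 - 376γ^2 + 14400 = 0. So γ is a root of x^4 - 376x^2 + 14400. This polynomial is irreducible over Q: it has no rational root (each ±√154 ± √34 is irrational), and any factorization into two quadratics over Q would force √(5236) ∈ Q (pairing opposite roots) or √154, √34 ∈ Q (other pairings), all impossible. Hence [Q(γ):Q] = 4 = [Q(√154, √34):Q], so Q(γ) = Q(√154, √34).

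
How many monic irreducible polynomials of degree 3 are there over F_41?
There are 22960 monic irreducible polynomials of degree 3 over F_41

Each element of F_{41^3} that lies in no proper subfield is a root of exactly one monic irreducible of degree 3 over F_41, and each such polynomial has 3 distinct roots in F_{41^3}. By Möbius inversion the count is N_41(3) = (1/3) Σ_{d|3} μ(3/d) · 41^d = (1/3)(μ(3)·41^1 + μ(1)·41^3) = 68880/3 = 22960.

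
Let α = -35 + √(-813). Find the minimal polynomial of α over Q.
m_α(x) = x^2 + 70x + 2038

From α + 35 = √(-813), squaring gives (α + 35)^2 = -813, i.e. α^2 + 70α + 1225 = -813, so α^2 + 70α + 2038 = 0. The discriminant of x^2 + 70x + 2038 is (70)^2 - 4·(2038) = 4900 - 8152 = -3252, and 4·(-813) is not a perfect square in Q since -813 is squarefree and ≠ 1. Hence x^2 + 70x + 2038 is irreducible over Q and is the minimal polynomial of α.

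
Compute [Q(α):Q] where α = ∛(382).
[Q(α):Q] = 3

The minimal polynomial of α is x^3 - 382, irreducible over Q since 382 is not a perfect cube (so x^3 - 382 has no rational root). Hence [Q(α):Q] = deg(m_α) = 3.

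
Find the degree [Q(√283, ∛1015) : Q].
[Q(√283, ∛1015) : Q] = 6

Let L = Q(√283, ∛1015). Since Q(√283) ⊂ L and [Q(√283):Q] = 2, the tower law gives 2 | [L:Q]. Likewise Q(∛1015) ⊂ L with [Q(∛1015):Q] = 3 (because 1015 is not a perfect cube), so 3 | [L:Q]. As gcd(2,3) = 1, [L:Q] is divisible by 6. Conversely L is generated over Q by √283 and ∛1015, so [L:Q] ≤ 2·3 = 6. Therefore [Q(√283, ∛1015) : Q] = 6.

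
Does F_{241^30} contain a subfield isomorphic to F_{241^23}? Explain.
No: F_{241^23} is not a subfield of F_{241^30}

F_{p^m} embeds in F_{p^n} iff m | n. Here 23 ∤ 30 (since 30 = 1·23 + 7 with remainder 7 ≠ 0), so F_{241^23} is not a subfield of F_{241^30}. Equivalently: if it were, the tower law would give 23 = [F_{241^23}:F_241] dividing [F_{241^30}:F_241] = 30, contradiction.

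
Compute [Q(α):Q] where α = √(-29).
[Q(α):Q] = 2

[Q(α):Q] equals the degree of the minimal polynomial of α. Here α^2 = -29 and x^2 + 29 is irreducible (d = -29 is squarefree, ≠ 1, hence not a square), so deg(m_α) = 2. Thus [Q(α):Q] = 2.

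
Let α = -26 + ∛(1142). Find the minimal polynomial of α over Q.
m_α(x) = x^3 + 78x^2 + 2028x + 16434

Set β = α + 26 = ∛(1142), so β^3 = 1142. Then (α + 26)^3 - 1142 = 0, i.e. α is a root of g(x) = (x + 26)^3 - 1142 = x^3 + 78x^2 + 2028x + 16434. Since g(x) = h(x + 26) where h(x) = x^3 - 1142, and h is irreducible over Q (because 1142 is not a perfect cube, so h has no rational root, and a monic cubic with no rational root is irreducible), g is also irreducible (irreducibility is preserved under the substitution x → x + 26). Hence m_α(x) = x^3 + 78x^2 + 2028x + 16434.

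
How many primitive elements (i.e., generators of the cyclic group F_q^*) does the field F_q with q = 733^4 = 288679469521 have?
There are φ(288679469520) = 69687336960 primitive elements

F_q^* is cyclic of order q - 1 = 288679469520. A cyclic group of order m has exactly φ(m) generators. Here m = 288679469520 = 2^4 · 3 · 5 · 13 · 61 · 367 · 4133, so the number of primitive elements is φ(288679469520) = 69687336960.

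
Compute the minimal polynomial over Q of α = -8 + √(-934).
m_α(x) = x^2 + 16x + 998

From α + 8 = √(-934), squaring gives (α + 8)^2 = -934, i.e. α^2 + 16α + 64 = -934, so α^2 + 16α + 998 = 0. The discriminant of x^2 + 16x + 998 is (16)^2 - 4·(998) = 256 - 3992 = -3736, and 4·(-934) is not a perfect square in Q since -934 is squarefree and ≠ 1. Hence x^2 + 16x + 998 is irreducible over Q and is the minimal polynomial of α.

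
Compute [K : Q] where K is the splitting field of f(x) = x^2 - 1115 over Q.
[K : Q] = 2

f(x) = x^2 - 1115 factors as (x - √1115)(x + √1115). The splitting field is K = Q(√1115). Since 1115 is squarefree and > 1, it is not a perfect square, so x^2 - 1115 is irreducible over Q and [Q(√1115) : Q] = 2. Hence [K : Q] = 2.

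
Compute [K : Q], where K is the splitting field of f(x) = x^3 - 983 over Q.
[K : Q] = 6

The roots of x^3 - 983 are ∛983, ω∛983, ω^2∛983 where ω = e^(2πi/3) is a primitive cube root of unity, so K = Q(∛983, ω). Now [Q(∛983):Q] = 3 (since 983 is not a perfect cube, x^3 - 983 is irreducible) and [Q(ω):Q] = 2. Both 2 and 3 divide [K:Q], and [K:Q] ≤ 3·2 = 6, so [K:Q] = 6. (Equivalently: Q(∛983) ⊂ R but ω ∉ R, so [K : Q(∛983)] = 2.)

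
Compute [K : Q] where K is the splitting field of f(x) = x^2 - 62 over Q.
[K : Q] = 2

f(x) = x^2 - 62 factors as (x - √62)(x + √62). The splitting field is K = Q(√62). Since 62 is squarefree and > 1, it is not a perfect square, so x^2 - 62 is irreducible over Q and [Q(√62) : Q] = 2. Hence [K : Q] = 2.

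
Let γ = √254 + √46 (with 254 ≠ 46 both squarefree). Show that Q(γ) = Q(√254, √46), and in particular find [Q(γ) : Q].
[Q(γ) : Q] = 4 (equivalently, Q(γ) = Q(√254, √46))

Obviously Q(γ) ⊆ Q(√254, √46), and [Q(√254, √46):Q] = 4 (since 254, 46 are distinct squarefree integers > 1 with 11684 not a perfect square). To show equality we compute the minimal polynomial of γ. From γ = √254 + √46: γ^2 = 254 + 2√(11684) + 46 = 300 + 2√(11684), so γ^2 - 300 = 2√(11684); squaring, (γ^2 - 300)^2 = 4·11684, i.e. γ^4 - 600γ^2 + 90000 - 46736 = 0, i.e. γ^4 - 600γ^2 + 43264 = 0. So γ is a root of x^4 - 600x^2 + 43264. This polynomial is irreducible over Q: it has no rational root (each ±√254 ± √46 is irrational), and any factorization into two quadratics over Q would force √(11684) ∈ Q (pairing opposite roots) or √254, √46 ∈ Q (other pairings), all impossible. Hence [Q(γ):Q] = 4 = [Q(√254, √46):Q], so Q(γ) = Q(√254, √46).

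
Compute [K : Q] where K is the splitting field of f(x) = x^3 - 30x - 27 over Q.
[K : Q] = 6

By the rational root test, any rational root of the monic integer polynomial f(x) = x^3 - 30x - 27 must be an integer dividing the constant term -27, i.e. one of ±{1, 3, 9, 27}. Evaluating: f(1) = -56, f(-1) = 2, f(3) = -90, f(-3) = 36, f(9) = 432, f(-9) = -486, f(27) = 18846, f(-27) = -18900; none is 0, so f has no rational root and is therefore irreducible over Q (a cubic with no linear factor over a field is irreducible). For an irreducible cubic, the Galois group is A_3 or S_3 according as the discriminant disc(f) = -4a^3 - 27b^2 = -4·(-30)^3 - 27·(-27)^2 = 88317 is or is not a square in Q. Here disc(f) = 88317 is not a perfect square in Q, so the Galois group of f over Q is not contained in A_3 and must be all of S_3. The splitting field has degree |S_3| = 6 over Q, so [K : Q] = 6.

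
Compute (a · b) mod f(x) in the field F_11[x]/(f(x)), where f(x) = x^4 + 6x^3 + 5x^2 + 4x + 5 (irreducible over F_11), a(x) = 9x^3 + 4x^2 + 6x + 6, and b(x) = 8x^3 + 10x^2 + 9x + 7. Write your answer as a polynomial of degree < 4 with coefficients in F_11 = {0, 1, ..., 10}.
a · b ≡ 2x^3 + 3x^2 + 8x + 2 (mod f(x))

Multiply in F_11[x]: a(x)·b(x) = (9x^3 + 4x^2 + 6x + 6)·(8x^3 + 10x^2 + 9x + 7) = 6x^6 + x^5 + 4x^4 + 9x^3 + 10x^2 + 8x + 9. This has degree ≥ 4, so divide by f(x) over F_11: 6x^6 + x^5 + 4x^4 + 9x^3 + 10x^2 + 8x + 9 = (6x^2 + 9x + 8)·(x^4 + 6x^3 + 5x^2 + 4x + 5) + (2x^3 + 3x^2 + 8x + 2). Hence a·b ≡ 2x^3 + 3x^2 + 8x + 2 (mod f). (F_11[x]/(f) is a field with 11^4 = 14641 elements since f is irreducible of degree 4.)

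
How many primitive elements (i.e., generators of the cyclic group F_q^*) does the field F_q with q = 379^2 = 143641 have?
There are φ(143640) = 31104 primitive elements

F_q^* is cyclic of order q - 1 = 143640. A cyclic group of order m has exactly φ(m) generators. Here m = 143640 = 2^3 · 3^3 · 5 · 7 · 19, so the number of primitive elements is φ(143640) = 31104.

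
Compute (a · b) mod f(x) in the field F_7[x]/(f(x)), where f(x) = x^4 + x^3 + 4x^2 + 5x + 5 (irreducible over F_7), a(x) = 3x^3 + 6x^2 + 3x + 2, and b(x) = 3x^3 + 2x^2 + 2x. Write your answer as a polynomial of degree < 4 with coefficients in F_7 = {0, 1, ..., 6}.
a · b ≡ 6x^3 + 1 (mod f(x))

Multiply in F_7[x]: a(x)·b(x) = (3x^3 + 6x^2 + 3x + 2)·(3x^3 + 2x^2 + 2x) = 2x^6 + 3x^5 + 6x^4 + 3x^3 + 3x^2 + 4x. This has degree ≥ 4, so divide by f(x) over F_7: 2x^6 + 3x^5 + 6x^4 + 3x^3 + 3x^2 + 4x = (2x^2 + x + 4)·(x^4 + x^3 + 4x^2 + 5x + 5) + (6x^3 + 1). Hence a·b ≡ 6x^3 + 1 (mod f). (F_7[x]/(f) is a field with 7^4 = 2401 elements since f is irreducible of degree 4.)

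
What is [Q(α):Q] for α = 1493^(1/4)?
[Q(α):Q] = 4

α is a root of x^4 - 1493. By Eisenstein's criterion at the prime p = 1493 (which divides the constant term 1493 but p^2 = 2229049 does not, since 1493 is squarefree), x^4 - 1493 is irreducible over Q. Hence [Q(α):Q] = 4.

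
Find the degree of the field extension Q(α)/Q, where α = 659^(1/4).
[Q(α):Q] = 4

α is a root of x^4 - 659. By Eisenstein's criterion at the prime p = 659 (which divides the constant term 659 but p^2 = 434281 does not, since 659 is squarefree), x^4 - 659 is irreducible over Q. Hence [Q(α):Q] = 4.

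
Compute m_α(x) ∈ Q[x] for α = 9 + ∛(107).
m_α(x) = x^3 - 27x^2 + 243x - 836

Set β = α - 9 = ∛(107), so β^3 = 107. Then (α - 9)^3 - 107 = 0, i.e. α is a root of g(x) = (x - 9)^3 - 107 = x^3 - 27x^2 + 243x - 836. Since g(x) = h(x - 9) where h(x) = x^3 - 107, and h is irreducible over Q (because 107 is not a perfect cube, so h has no rational root, and a monic cubic with no rational root is irreducible), g is also irreducible (irreducibility is preserved under the substitution x → x - 9). Hence m_α(x) = x^3 - 27x^2 + 243x - 836.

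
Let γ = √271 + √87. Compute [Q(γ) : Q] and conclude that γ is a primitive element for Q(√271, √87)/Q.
[Q(γ) : Q] = 4 (equivalently, Q(γ) = Q(√271, √87))

Obviously Q(γ) ⊆ Q(√271, √87), and [Q(√271, √87):Q] = 4 (since 271, 87 are distinct squarefree integers > 1 with 23577 not a perfect square). To show equality we compute the minimal polynomial of γ. From γ = √271 + √87: γ^2 = 271 + 2√(23577) + 87 = 358 + 2√(23577), so γ^2 - 358 = 2√(23577); squaring, (γ^2 - 358)^2 = 4·23577, i.e. γ^4 - 716γ^2 + 128164 - 94308 = 0, i.e. γ^4 - 716γ^2 + 33856 = 0. So γ is a root of x^4 - 716x^2 + 33856. This polynomial is irreducible over Q: it has no rational root (each ±√271 ± √87 is irrational), and any factorization into two quadratics over Q would force √(23577) ∈ Q (pairing opposite roots) or √271, √87 ∈ Q (other pairings), all impossible. Hence [Q(γ):Q] = 4 = [Q(√271, √87):Q], so Q(γ) = Q(√271, √87).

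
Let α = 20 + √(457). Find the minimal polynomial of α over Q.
m_α(x) = x^2 - 40x - 57

From α - 20 = √(457), squaring gives (α - 20)^2 = 457, i.e. α^2 - 40α + 400 = 457, so α^2 - 40α - 57 = 0. The discriminant of x^2 - 40x - 57 is (-40)^2 - 4·(-57) = 1600 + 228 = 1828, and 4·(457) is not a perfect square in Q since 457 is squarefree and ≠ 1. Hence x^2 - 40x - 57 is irreducible over Q and is the minimal polynomial of α.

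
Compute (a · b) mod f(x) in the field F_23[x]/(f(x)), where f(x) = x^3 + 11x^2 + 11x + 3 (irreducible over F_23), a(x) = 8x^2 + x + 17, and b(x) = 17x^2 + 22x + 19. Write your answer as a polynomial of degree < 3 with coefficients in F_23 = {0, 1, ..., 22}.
a · b ≡ 6x^2 + 12x (mod f(x))

Multiply in F_23[x]: a(x)·b(x) = (8x^2 + x + 17)·(17x^2 + 22x + 19) = 21x^4 + 9x^3 + 3x^2 + 2x + 1. This has degree ≥ 3, so divide by f(x) over F_23: 21x^4 + 9x^3 + 3x^2 + 2x + 1 = (21x + 8)·(x^3 + 11x^2 + 11x + 3) + (6x^2 + 12x). Hence a·b ≡ 6x^2 + 12x (mod f). (F_23[x]/(f) is a field with 23^3 = 12167 elements since f is irreducible of degree 3.)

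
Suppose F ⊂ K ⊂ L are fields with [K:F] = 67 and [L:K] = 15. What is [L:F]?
[L:F] = 1005

The tower law says that for any tower of field extensions F ⊂ K ⊂ L with finite degrees, [L:F] = [L:K] · [K:F]. Here this gives [L:F] = 15 · 67 = 1005.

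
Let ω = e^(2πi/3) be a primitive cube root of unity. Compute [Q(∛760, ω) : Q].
[Q(∛760, ω) : Q] = 6

[Q(∛760):Q] = 3 (min poly x^3 - 760, irreducible since 760 is not a perfect cube). [Q(ω):Q] = 2 (min poly x^2 + x + 1). Since Q(∛760) ⊂ R and ω ∉ R, we have ω ∉ Q(∛760), so x^2 + x + 1 remains irreducible over Q(∛760) and [Q(∛760, ω) : Q(∛760)] = 2. By the tower law, [Q(∛760, ω) : Q] = 3 · 2 = 6. (In fact Q(∛760, ω) is the splitting field of x^3 - 760 over Q.)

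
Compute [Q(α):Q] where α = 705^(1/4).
[Q(α):Q] = 4

α is a root of x^4 - 705. By Eisenstein's criterion at the prime p = 3 (which divides the constant term 705 but p^2 = 9 does not, since 705 is squarefree), x^4 - 705 is irreducible over Q. Hence [Q(α):Q] = 4.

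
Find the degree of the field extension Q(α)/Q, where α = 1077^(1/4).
[Q(α):Q] = 4

α is a root of x^4 - 1077. By Eisenstein's criterion at the prime p = 3 (which divides the constant term 1077 but p^2 = 9 does not, since 1077 is squarefree), x^4 - 1077 is irreducible over Q. Hence [Q(α):Q] = 4.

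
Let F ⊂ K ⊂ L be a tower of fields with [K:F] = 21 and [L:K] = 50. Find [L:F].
[L:F] = 1050

The tower law says that for any tower of field extensions F ⊂ K ⊂ L with finite degrees, [L:F] = [L:K] · [K:F]. Here this gives [L:F] = 50 · 21 = 1050.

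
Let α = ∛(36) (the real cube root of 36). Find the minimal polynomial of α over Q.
m_α(x) = x^3 - 36

α satisfies α^3 = 36, so x^3 - 36 annihilates α. By the rational root test, a rational root p/q (in lowest terms) of x^3 - 36 would satisfy p^3 = 36 q^3, forcing q = 1 and p^3 = 36; but 36 is not a perfect cube, contradiction. A monic cubic over Q with no rational root is irreducible (any nontrivial factorization would include a linear factor). Hence x^3 - 36 is the minimal polynomial of α, and in particular [Q(α):Q] = 3.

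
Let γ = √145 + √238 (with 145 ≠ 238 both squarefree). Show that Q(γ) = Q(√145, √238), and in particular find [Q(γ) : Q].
[Q(γ) : Q] = 4 (equivalently, Q(γ) = Q(√145, √238))

Obviously Q(γ) ⊆ Q(√145, √238), and [Q(√145, √238):Q] = 4 (since 145, 238 are distinct squarefree integers > 1 with 34510 not a perfect square). To show equality we compute the minimal polynomial of γ. From γ = √145 + √238: γ^2 = 145 + 2√(34510) + 238 = 383 + 2√(34510), so γ^2 - 383 = 2√(34510); squaring, (γ^2 - 383)^2 = 4·34510, i.e. γ^4 - 766γ^2 + 146689 - 138040 = 0, i.e. γ^4 - 766γ^2 + 8649 = 0. So γ is a root of x^4 - 766x^2 + 8649. This polynomial is irreducible over Q: it has no rational root (each ±√145 ± √238 is irrational), and any factorization into two quadratics over Q would force √(34510) ∈ Q (pairing opposite roots) or √145, √238 ∈ Q (other pairings), all impossible. Hence [Q(γ):Q] = 4 = [Q(√145, √238):Q], so Q(γ) = Q(√145, √238).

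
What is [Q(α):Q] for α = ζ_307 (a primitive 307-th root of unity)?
[Q(α):Q] = 306

The minimal polynomial of ζ_307 over Q is the 307-th cyclotomic polynomial Φ_307(x), which is irreducible over Q and has degree φ(307) = 306. Hence [Q(α):Q] = φ(307) = 306.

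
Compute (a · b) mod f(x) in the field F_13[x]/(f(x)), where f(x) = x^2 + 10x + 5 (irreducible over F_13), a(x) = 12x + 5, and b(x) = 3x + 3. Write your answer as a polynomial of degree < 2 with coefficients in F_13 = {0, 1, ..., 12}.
a · b ≡ 3x + 4 (mod f(x))

Multiply in F_13[x]: a(x)·b(x) = (12x + 5)·(3x + 3) = 10x^2 + 12x + 2. This has degree ≥ 2, so divide by f(x) over F_13: 10x^2 + 12x + 2 = (10)·(x^2 + 10x + 5) + (3x + 4). Hence a·b ≡ 3x + 4 (mod f). (F_13[x]/(f) is a field with 13^2 = 169 elements since f is irreducible of degree 2.)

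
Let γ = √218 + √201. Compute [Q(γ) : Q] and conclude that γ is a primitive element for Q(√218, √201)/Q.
[Q(γ) : Q] = 4 (equivalently, Q(γ) = Q(√218, √201))

Obviously Q(γ) ⊆ Q(√218, √201), and [Q(√218, √201):Q] = 4 (since 218, 201 are distinct squarefree integers > 1 with 43818 not a perfect square). To show equality we compute the minimal polynomial of γ. From γ = √218 + √201: γ^2 = 218 + 2√(43818) + 201 = 419 + 2√(43818), so γ^2 - 419 = 2√(43818); squaring, (γ^2 - 419)^2 = 4·43818, i.e. γ^4 - 838γ^2 + 175561 - 175272 = 0, i.e. γ^4 - 838γ^2 + 289 = 0. So γ is a root of x^4 - 838x^2 + 289. This polynomial is irreducible over Q: it has no rational root (each ±√218 ± √201 is irrational), and any factorization into two quadratics over Q would force √(43818) ∈ Q (pairing opposite roots) or √218, √201 ∈ Q (other pairings), all impossible. Hence [Q(γ):Q] = 4 = [Q(√218, √201):Q], so Q(γ) = Q(√218, √201).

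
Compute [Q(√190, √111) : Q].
[Q(√190, √111) : Q] = 4

[Q(√190):Q] = 2 (min poly x^2 - 190, irreducible since 190 is squarefree > 1). For the top step, suppose √111 ∈ Q(√190), say √111 = c + d√190 with c, d ∈ Q. Squaring: 111 = c^2 + 190d^2 + 2cd√190. Since √190 ∉ Q this forces 2cd = 0. If d = 0 then √111 = c ∈ Q, contradicting 111 squarefree > 1. If c = 0 then 111 = 190d^2, so 190·111 = (190d)^2 is a perfect square in Q — but 190·111 = 21090 is not a perfect square (since 190 and 111 are distinct squarefree integers). Contradiction. Hence √111 ∉ Q(√190), so x^2 - 111 stays irreducible over Q(√190) and [Q(√190, √111) : Q(√190)] = 2. By the tower law, [Q(√190, √111) : Q] = 2 · 2 = 4.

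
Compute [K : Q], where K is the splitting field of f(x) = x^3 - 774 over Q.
[K : Q] = 6

The roots of x^3 - 774 are ∛774, ω∛774, ω^2∛774 where ω = e^(2πi/3) is a primitive cube root of unity, so K = Q(∛774, ω). Now [Q(∛774):Q] = 3 (since 774 is not a perfect cube, x^3 - 774 is irreducible) and [Q(ω):Q] = 2. Both 2 and 3 divide [K:Q], and [K:Q] ≤ 3·2 = 6, so [K:Q] = 6. (Equivalently: Q(∛774) ⊂ R but ω ∉ R, so [K : Q(∛774)] = 2.)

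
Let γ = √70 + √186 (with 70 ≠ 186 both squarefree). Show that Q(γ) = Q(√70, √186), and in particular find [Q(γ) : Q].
[Q(γ) : Q] = 4 (equivalently, Q(γ) = Q(√70, √186))

Obviously Q(γ) ⊆ Q(√70, √186), and [Q(√70, √186):Q] = 4 (since 70, 186 are distinct squarefree integers > 1 with 13020 not a perfect square). To show equality we compute the minimal polynomial of γ. From γ = √70 + √186: γ^2 = 70 + 2√(13020) + 186 = 256 + 2√(13020), so γ^2 - 256 = 2√(13020); squaring, (γ^2 - 256)^2 = 4·13020, i.e. γ^4 - 512γ^2 + 65536 - 52080 = 0, i.e. γ^4 - 512γ^2 + 13456 = 0. So γ is a root of x^4 - 512x^2 + 13456. This polynomial is irreducible over Q: it has no rational root (each ±√70 ± √186 is irrational), and any factorization into two quadratics over Q would force √(13020) ∈ Q (pairing opposite roots) or √70, √186 ∈ Q (other pairings), all impossible. Hence [Q(γ):Q] = 4 = [Q(√70, √186):Q], so Q(γ) = Q(√70, √186).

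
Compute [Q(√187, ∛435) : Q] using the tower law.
[Q(√187, ∛435) : Q] = 6

Let L = Q(√187, ∛435). Since Q(√187) ⊂ L and [Q(√187):Q] = 2, the tower law gives 2 | [L:Q]. Likewise Q(∛435) ⊂ L with [Q(∛435):Q] = 3 (because 435 is not a perfect cube), so 3 | [L:Q]. As gcd(2,3) = 1, [L:Q] is divisible by 6. Conversely L is generated over Q by √187 and ∛435, so [L:Q] ≤ 2·3 = 6. Therefore [Q(√187, ∛435) : Q] = 6.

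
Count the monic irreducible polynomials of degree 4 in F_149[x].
There are 123215550 monic irreducible polynomials of degree 4 over F_149

Each element of F_{149^4} that lies in no proper subfield is a root of exactly one monic irreducible of degree 4 over F_149, and each such polynomial has 4 distinct roots in F_{149^4}. By Möbius inversion the count is N_149(4) = (1/4) Σ_{d|4} μ(4/d) · 149^d = (1/4)(μ(4)·149^1 + μ(2)·149^2 + μ(1)·149^4) = 492862200/4 = 123215550.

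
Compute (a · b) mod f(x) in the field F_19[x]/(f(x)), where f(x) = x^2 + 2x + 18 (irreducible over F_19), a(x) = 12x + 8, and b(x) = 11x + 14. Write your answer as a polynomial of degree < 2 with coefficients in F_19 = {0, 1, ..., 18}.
a · b ≡ 11x + 16 (mod f(x))

Multiply in F_19[x]: a(x)·b(x) = (12x + 8)·(11x + 14) = 18x^2 + 9x + 17. This has degree ≥ 2, so divide by f(x) over F_19: 18x^2 + 9x + 17 = (18)·(x^2 + 2x + 18) + (11x + 16). Hence a·b ≡ 11x + 16 (mod f). (F_19[x]/(f) is a field with 19^2 = 361 elements since f is irreducible of degree 2.)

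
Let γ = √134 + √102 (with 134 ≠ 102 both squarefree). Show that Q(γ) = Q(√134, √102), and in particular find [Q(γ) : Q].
[Q(γ) : Q] = 4 (equivalently, Q(γ) = Q(√134, √102))

Obviously Q(γ) ⊆ Q(√134, √102), and [Q(√134, √102):Q] = 4 (since 134, 102 are distinct squarefree integers > 1 with 13668 not a perfect square). To show equality we compute the minimal polynomial of γ. From γ = √134 + √102: γ^2 = 134 + 2√(13668) + 102 = 236 + 2√(13668), so γ^2 - 236 = 2√(13668); squaring, (γ^2 - 236)^2 = 4·13668, i.e. γ^4 - 472γ^2 + 55696 - 54672 = 0, i.e. γ^4 - 472γ^2 + 1024 = 0. So γ is a root of x^4 - 472x^2 + 1024. This polynomial is irreducible over Q: it has no rational root (each ±√134 ± √102 is irrational), and any factorization into two quadratics over Q would force √(13668) ∈ Q (pairing opposite roots) or √134, √102 ∈ Q (other pairings), all impossible. Hence [Q(γ):Q] = 4 = [Q(√134, √102):Q], so Q(γ) = Q(√134, √102).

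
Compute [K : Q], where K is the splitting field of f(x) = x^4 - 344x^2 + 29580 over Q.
[K : Q] = 4

Solving the quadratic in x^2: x^2 = (344 ± √(344^2 - 4·29580))/2 = (344 ± √16)/2 = (344 ± 4)/2, giving x^2 = 174 or x^2 = 170. So f(x) = (x^2 - 174)(x^2 - 170) and the roots of f are ±√174, ±√170. Hence the splitting field is K = Q(√174, √170). Since 174 and 170 are distinct squarefree integers > 1, their product 29580 is not a perfect square, so √170 ∉ Q(√174). By the tower law [K:Q] = [Q(√174,√170):Q(√174)] · [Q(√174):Q] = 2 · 2 = 4.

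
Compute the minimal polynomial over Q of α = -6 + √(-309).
m_α(x) = x^2 + 12x + 345

From α + 6 = √(-309), squaring gives (α + 6)^2 = -309, i.e. α^2 + 12α + 36 = -309, so α^2 + 12α + 345 = 0. The discriminant of x^2 + 12x + 345 is (12)^2 - 4·(345) = 144 - 1380 = -1236, and 4·(-309) is not a perfect square in Q since -309 is squarefree and ≠ 1. Hence x^2 + 12x + 345 is irreducible over Q and is the minimal polynomial of α.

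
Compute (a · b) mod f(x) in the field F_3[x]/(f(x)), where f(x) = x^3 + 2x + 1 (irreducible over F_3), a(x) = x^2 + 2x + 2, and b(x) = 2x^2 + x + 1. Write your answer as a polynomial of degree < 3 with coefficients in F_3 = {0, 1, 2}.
a · b ≡ x (mod f(x))

Multiply in F_3[x]: a(x)·b(x) = (x^2 + 2x + 2)·(2x^2 + x + 1) = 2x^4 + 2x^3 + x^2 + x + 2. This has degree ≥ 3, so divide by f(x) over F_3: 2x^4 + 2x^3 + x^2 + x + 2 = (2x + 2)·(x^3 + 2x + 1) + (x). Hence a·b ≡ x (mod f). (F_3[x]/(f) is a field with 3^3 = 27 elements since f is irreducible of degree 3.)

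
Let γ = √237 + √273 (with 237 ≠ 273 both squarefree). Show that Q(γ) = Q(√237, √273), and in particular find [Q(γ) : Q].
[Q(γ) : Q] = 4 (equivalently, Q(γ) = Q(√237, √273))

Obviously Q(γ) ⊆ Q(√237, √273), and [Q(√237, √273):Q] = 4 (since 237, 273 are distinct squarefree integers > 1 with 64701 not a perfect square). To show equality we compute the minimal polynomial of γ. From γ = √237 + √273: γ^2 = 237 + 2√(64701) + 273 = 510 + 2√(64701), so γ^2 - 510 = 2√(64701); squaring, (γ^2 - 510)^2 = 4·64701, i.e. γ^4 - 1020γ^2 + 260100 - 258804 = 0, i.e. γ^4 - 1020γ^2 + 1296 = 0. So γ is a root of x^4 - 1020x^2 + 1296. This polynomial is irreducible over Q: it has no rational root (each ±√237 ± √273 is irrational), and any factorization into two quadratics over Q would force √(64701) ∈ Q (pairing opposite roots) or √237, √273 ∈ Q (other pairings), all impossible. Hence [Q(γ):Q] = 4 = [Q(√237, √273):Q], so Q(γ) = Q(√237, √273).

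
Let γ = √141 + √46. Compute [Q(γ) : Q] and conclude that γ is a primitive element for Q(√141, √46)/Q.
[Q(γ) : Q] = 4 (equivalently, Q(γ) = Q(√141, √46))

Obviously Q(γ) ⊆ Q(√141, √46), and [Q(√141, √46):Q] = 4 (since 141, 46 are distinct squarefree integers > 1 with 6486 not a perfect square). To show equality we compute the minimal polynomial of γ. From γ = √141 + √46: γ^2 = 141 + 2√(6486) + 46 = 187 + 2√(6486), so γ^2 - 187 = 2√(6486); squaring, (γ^2 - 187)^2 = 4·6486, i.e. γ^4 - 374γ^2 + 34969 - 25944 = 0, i.e. γ^4 - 374γ^2 + 9025 = 0. So γ is a root of x^4 - 374x^2 + 9025. This polynomial is irreducible over Q: it has no rational root (each ±√141 ± √46 is irrational), and any factorization into two quadratics over Q would force √(6486) ∈ Q (pairing opposite roots) or √141, √46 ∈ Q (other pairings), all impossible. Hence [Q(γ):Q] = 4 = [Q(√141, √46):Q], so Q(γ) = Q(√141, √46).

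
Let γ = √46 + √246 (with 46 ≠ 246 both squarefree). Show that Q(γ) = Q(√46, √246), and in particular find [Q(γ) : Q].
[Q(γ) : Q] = 4 (equivalently, Q(γ) = Q(√46, √246))

Obviously Q(γ) ⊆ Q(√46, √246), and [Q(√46, √246):Q] = 4 (since 46, 246 are distinct squarefree integers > 1 with 11316 not a perfect square). To show equality we compute the minimal polynomial of γ. From γ = √46 + √246: γ^2 = 46 + 2√(11316) + 246 = 292 + 2√(11316), so γ^2 - 292 = 2√(11316); squaring, (γ^2 - 292)^2 = 4·11316, i.e. γ^4 - 584γ^2 + 85264 - 45264 = 0, i.e. γ^4 - 584γ^2 + 40000 = 0. So γ is a root of x^4 - 584x^2 + 40000. This polynomial is irreducible over Q: it has no rational root (each ±√46 ± √246 is irrational), and any factorization into two quadratics over Q would force √(11316) ∈ Q (pairing opposite roots) or √46, √246 ∈ Q (other pairings), all impossible. Hence [Q(γ):Q] = 4 = [Q(√46, √246):Q], so Q(γ) = Q(√46, √246).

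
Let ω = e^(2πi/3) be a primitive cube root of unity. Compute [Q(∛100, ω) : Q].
[Q(∛100, ω) : Q] = 6

[Q(∛100):Q] = 3 (min poly x^3 - 100, irreducible since 100 is not a perfect cube). [Q(ω):Q] = 2 (min poly x^2 + x + 1). Since Q(∛100) ⊂ R and ω ∉ R, we have ω ∉ Q(∛100), so x^2 + x + 1 remains irreducible over Q(∛100) and [Q(∛100, ω) : Q(∛100)] = 2. By the tower law, [Q(∛100, ω) : Q] = 3 · 2 = 6. (In fact Q(∛100, ω) is the splitting field of x^3 - 100 over Q.)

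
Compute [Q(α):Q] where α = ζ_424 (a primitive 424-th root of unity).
[Q(α):Q] = 208

The minimal polynomial of ζ_424 over Q is the 424-th cyclotomic polynomial Φ_424(x), which is irreducible over Q and has degree φ(424) = 208. Hence [Q(α):Q] = φ(424) = 208.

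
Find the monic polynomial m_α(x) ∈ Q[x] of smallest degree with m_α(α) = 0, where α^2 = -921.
m_α(x) = x^2 + 921

α satisfies α^2 + 921 = 0, so x^2 + 921 annihilates α. Since d = -921 is squarefree and ≠ 1, it is not a perfect square in Q, so x^2 + 921 has no rational root and is therefore irreducible over Q (a degree-2 polynomial over a field is irreducible iff it has no root). Hence m_α(x) = x^2 + 921.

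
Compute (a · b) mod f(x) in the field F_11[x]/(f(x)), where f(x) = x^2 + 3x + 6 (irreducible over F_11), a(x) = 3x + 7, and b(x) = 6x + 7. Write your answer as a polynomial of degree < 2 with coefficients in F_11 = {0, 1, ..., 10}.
a · b ≡ 9x + 7 (mod f(x))

Multiply in F_11[x]: a(x)·b(x) = (3x + 7)·(6x + 7) = 7x^2 + 8x + 5. This has degree ≥ 2, so divide by f(x) over F_11: 7x^2 + 8x + 5 = (7)·(x^2 + 3x + 6) + (9x + 7). Hence a·b ≡ 9x + 7 (mod f). (F_11[x]/(f) is a field with 11^2 = 121 elements since f is irreducible of degree 2.)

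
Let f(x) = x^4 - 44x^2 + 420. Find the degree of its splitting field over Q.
[K : Q] = 4

Solving the quadratic in x^2: x^2 = (44 ± √(44^2 - 4·420))/2 = (44 ± √256)/2 = (44 ± 16)/2, giving x^2 = 14 or x^2 = 30. So f(x) = (x^2 - 14)(x^2 - 30) and the roots of f are ±√14, ±√30. Hence the splitting field is K = Q(√14, √30). Since 14 and 30 are distinct squarefree integers > 1, their product 420 is not a perfect square, so √30 ∉ Q(√14). By the tower law [K:Q] = [Q(√14,√30):Q(√14)] · [Q(√14):Q] = 2 · 2 = 4.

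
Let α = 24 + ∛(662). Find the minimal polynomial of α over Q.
m_α(x) = x^3 - 72x^2 + 1728x - 14486

Set β = α - 24 = ∛(662), so β^3 = 662. Then (α - 24)^3 - 662 = 0, i.e. α is a root of g(x) = (x - 24)^3 - 662 = x^3 - 72x^2 + 1728x - 14486. Since g(x) = h(x - 24) where h(x) = x^3 - 662, and h is irreducible over Q (because 662 is not a perfect cube, so h has no rational root, and a monic cubic with no rational root is irreducible), g is also irreducible (irreducibility is preserved under the substitution x → x - 24). Hence m_α(x) = x^3 - 72x^2 + 1728x - 14486.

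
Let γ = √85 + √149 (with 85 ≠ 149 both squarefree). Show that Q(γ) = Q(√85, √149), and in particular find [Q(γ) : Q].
[Q(γ) : Q] = 4 (equivalently, Q(γ) = Q(√85, √149))

Obviously Q(γ) ⊆ Q(√85, √149), and [Q(√85, √149):Q] = 4 (since 85, 149 are distinct squarefree integers > 1 with 12665 not a perfect square). To show equality we compute the minimal polynomial of γ. From γ = √85 + √149: γ^2 = 85 + 2√(12665) + 149 = 234 + 2√(12665), so γ^2 - 234 = 2√(12665); squaring, (γ^2 - 234)^2 = 4·12665, i.e. γ^4 - 468γ^2 + 54756 - 50660 = 0, i.e. γ^4 - 468γ^2 + 4096 = 0. So γ is a root of x^4 - 468x^2 + 4096. This polynomial is irreducible over Q: it has no rational root (each ±√85 ± √149 is irrational), and any factorization into two quadratics over Q would force √(12665) ∈ Q (pairing opposite roots) or √85, √149 ∈ Q (other pairings), all impossible. Hence [Q(γ):Q] = 4 = [Q(√85, √149):Q], so Q(γ) = Q(√85, √149).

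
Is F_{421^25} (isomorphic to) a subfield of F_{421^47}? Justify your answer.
No: F_{421^25} is not a subfield of F_{421^47}

F_{p^m} embeds in F_{p^n} iff m | n. Here 25 ∤ 47 (since 47 = 1·25 + 22 with remainder 22 ≠ 0), so F_{421^25} is not a subfield of F_{421^47}. Equivalently: if it were, the tower law would give 25 = [F_{421^25}:F_421] dividing [F_{421^47}:F_421] = 47, contradiction.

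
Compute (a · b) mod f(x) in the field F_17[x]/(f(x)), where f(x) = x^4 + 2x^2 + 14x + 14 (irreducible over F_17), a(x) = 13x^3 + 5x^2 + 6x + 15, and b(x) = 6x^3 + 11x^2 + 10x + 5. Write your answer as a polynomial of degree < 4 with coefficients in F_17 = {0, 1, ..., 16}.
a · b ≡ 6x^3 + 6x^2 + 10x + 15 (mod f(x))

Multiply in F_17[x]: a(x)·b(x) = (13x^3 + 5x^2 + 6x + 15)·(6x^3 + 11x^2 + 10x + 5) = 10x^6 + 3x^5 + 16x^3 + 12x^2 + 10x + 7. This has degree ≥ 4, so divide by f(x) over F_17: 10x^6 + 3x^5 + 16x^3 + 12x^2 + 10x + 7 = (10x^2 + 3x + 14)·(x^4 + 2x^2 + 14x + 14) + (6x^3 + 6x^2 + 10x + 15). Hence a·b ≡ 6x^3 + 6x^2 + 10x + 15 (mod f). (F_17[x]/(f) is a field with 17^4 = 83521 elements since f is irreducible of degree 4.)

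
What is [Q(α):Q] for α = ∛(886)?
[Q(α):Q] = 3

The minimal polynomial of α is x^3 - 886, irreducible over Q since 886 is not a perfect cube (so x^3 - 886 has no rational root). Hence [Q(α):Q] = deg(m_α) = 3.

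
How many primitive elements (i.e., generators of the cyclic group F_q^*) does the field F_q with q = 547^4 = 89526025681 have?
There are φ(89526025680) = 18750504960 primitive elements

F_q^* is cyclic of order q - 1 = 89526025680. A cyclic group of order m has exactly φ(m) generators. Here m = 89526025680 = 2^4 · 3 · 5 · 7 · 13 · 137 · 29921, so the number of primitive elements is φ(89526025680) = 18750504960.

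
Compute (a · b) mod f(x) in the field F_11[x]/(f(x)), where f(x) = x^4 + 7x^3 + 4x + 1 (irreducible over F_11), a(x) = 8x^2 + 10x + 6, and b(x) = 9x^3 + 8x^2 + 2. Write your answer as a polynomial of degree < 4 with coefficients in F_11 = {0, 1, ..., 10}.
a · b ≡ 10x^3 + 7x^2 + 6x + 10 (mod f(x))

Multiply in F_11[x]: a(x)·b(x) = (8x^2 + 10x + 6)·(9x^3 + 8x^2 + 2) = 6x^5 + 2x^3 + 9x^2 + 9x + 1. This has degree ≥ 4, so divide by f(x) over F_11: 6x^5 + 2x^3 + 9x^2 + 9x + 1 = (6x + 2)·(x^4 + 7x^3 + 4x + 1) + (10x^3 + 7x^2 + 6x + 10). Hence a·b ≡ 10x^3 + 7x^2 + 6x + 10 (mod f). (F_11[x]/(f) is a field with 11^4 = 14641 elements since f is irreducible of degree 4.)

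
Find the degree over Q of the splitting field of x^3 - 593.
[K : Q] = 6

The roots of x^3 - 593 are ∛593, ω∛593, ω^2∛593 where ω = e^(2πi/3) is a primitive cube root of unity, so K = Q(∛593, ω). Now [Q(∛593):Q] = 3 (since 593 is not a perfect cube, x^3 - 593 is irreducible) and [Q(ω):Q] = 2. Both 2 and 3 divide [K:Q], and [K:Q] ≤ 3·2 = 6, so [K:Q] = 6. (Equivalently: Q(∛593) ⊂ R but ω ∉ R, so [K : Q(∛593)] = 2.)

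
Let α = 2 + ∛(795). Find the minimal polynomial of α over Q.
m_α(x) = x^3 - 6x^2 + 12x - 803

Set β = α - 2 = ∛(795), so β^3 = 795. Then (α - 2)^3 - 795 = 0, i.e. α is a root of g(x) = (x - 2)^3 - 795 = x^3 - 6x^2 + 12x - 803. Since g(x) = h(x - 2) where h(x) = x^3 - 795, and h is irreducible over Q (because 795 is not a perfect cube, so h has no rational root, and a monic cubic with no rational root is irreducible), g is also irreducible (irreducibility is preserved under the substitution x → x - 2). Hence m_α(x) = x^3 - 6x^2 + 12x - 803.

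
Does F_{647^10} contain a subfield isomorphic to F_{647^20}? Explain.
No: F_{647^20} is not a subfield of F_{647^10}

F_{p^m} embeds in F_{p^n} iff m | n. Here 20 ∤ 10 (since 10 = 0·20 + 10 with remainder 10 ≠ 0), so F_{647^20} is not a subfield of F_{647^10}. Equivalently: if it were, the tower law would give 20 = [F_{647^20}:F_647] dividing [F_{647^10}:F_647] = 10, contradiction.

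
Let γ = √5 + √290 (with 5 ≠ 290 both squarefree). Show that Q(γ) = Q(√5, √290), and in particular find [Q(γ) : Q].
[Q(γ) : Q] = 4 (equivalently, Q(γ) = Q(√5, √290))

Obviously Q(γ) ⊆ Q(√5, √290), and [Q(√5, √290):Q] = 4 (since 5, 290 are distinct squarefree integers > 1 with 1450 not a perfect square). To show equality we compute the minimal polynomial of γ. From γ = √5 + √290: γ^2 = 5 + 2√(1450) + 290 = 295 + 2√(1450), so γ^2 - 295 = 2√(1450); squaring, (γ^2 - 295)^2 = 4·1450, i.e. γ^4 - 590γ^2 + 87025 - 5800 = 0, i.e. γ^4 - 590γ^2 + 81225 = 0. So γ is a root of x^4 - 590x^2 + 81225. This polynomial is irreducible over Q: it has no rational root (each ±√5 ± √290 is irrational), and any factorization into two quadratics over Q would force √(1450) ∈ Q (pairing opposite roots) or √5, √290 ∈ Q (other pairings), all impossible. Hence [Q(γ):Q] = 4 = [Q(√5, √290):Q], so Q(γ) = Q(√5, √290).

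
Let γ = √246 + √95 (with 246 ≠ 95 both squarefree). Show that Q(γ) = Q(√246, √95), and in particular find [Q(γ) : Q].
[Q(γ) : Q] = 4 (equivalently, Q(γ) = Q(√246, √95))

Obviously Q(γ) ⊆ Q(√246, √95), and [Q(√246, √95):Q] = 4 (since 246, 95 are distinct squarefree integers > 1 with 23370 not a perfect square). To show equality we compute the minimal polynomial of γ. From γ = √246 + √95: γ^2 = 246 + 2√(23370) + 95 = 341 + 2√(23370), so γ^2 - 341 = 2√(23370); squaring, (γ^2 - 341)^2 = 4·23370, i.e. γ^4 - 682γ^2 + 116281 - 93480 = 0, i.e. γ^4 - 682γ^2 + 22801 = 0. So γ is a root of x^4 - 682x^2 + 22801. This polynomial is irreducible over Q: it has no rational root (each ±√246 ± √95 is irrational), and any factorization into two quadratics over Q would force √(23370) ∈ Q (pairing opposite roots) or √246, √95 ∈ Q (other pairings), all impossible. Hence [Q(γ):Q] = 4 = [Q(√246, √95):Q], so Q(γ) = Q(√246, √95).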